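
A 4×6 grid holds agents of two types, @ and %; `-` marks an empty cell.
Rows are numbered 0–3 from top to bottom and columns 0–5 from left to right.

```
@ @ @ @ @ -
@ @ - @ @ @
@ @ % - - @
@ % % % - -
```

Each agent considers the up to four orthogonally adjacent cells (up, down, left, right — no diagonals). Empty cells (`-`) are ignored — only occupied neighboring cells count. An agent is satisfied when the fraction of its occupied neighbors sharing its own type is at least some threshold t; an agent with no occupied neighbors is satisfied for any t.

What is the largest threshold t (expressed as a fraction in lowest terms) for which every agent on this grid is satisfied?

(0,0)@ 2/2
(0,1)@ 3/3
(0,2)@ 2/2
(0,3)@ 3/3
(0,4)@ 2/2
(1,0)@ 3/3
(1,1)@ 3/3
(1,3)@ 2/2
(1,4)@ 3/3
(1,5)@ 2/2
(2,0)@ 3/3
(2,1)@ 2/4
(2,2)% 1/2
(2,5)@ 1/1
(3,0)@ 1/2
(3,1)% 1/3
(3,2)% 3/3
(3,3)% 1/1
The smallest same-type fraction is 1/3 at (3,1), which reduces to 1/3. Any threshold above that leaves this agent unsatisfied.

1/3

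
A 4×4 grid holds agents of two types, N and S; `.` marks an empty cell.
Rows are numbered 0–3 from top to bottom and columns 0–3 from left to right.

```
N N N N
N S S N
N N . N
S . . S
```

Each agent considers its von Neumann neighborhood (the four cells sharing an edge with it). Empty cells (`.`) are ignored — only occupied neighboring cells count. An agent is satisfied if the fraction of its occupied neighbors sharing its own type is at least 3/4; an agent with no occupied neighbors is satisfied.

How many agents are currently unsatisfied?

11

(0,0)N 2/2 ✓
(0,1)N 2/3 ✗
(0,2)N 2/3 ✗
(0,3)N 2/2 ✓
(1,0)N 2/3 ✗
(1,1)S 1/4 ✗
(1,2)S 1/3 ✗
(1,3)N 2/3 ✗
(2,0)N 2/3 ✗
(2,1)N 1/2 ✗
(2,3)N 1/2 ✗
(3,0)S 0/1 ✗
(3,3)S 0/1 ✗
Unsatisfied: (0,1), (0,2), (1,0), (1,1), (1,2), (1,3), (2,0), (2,1), (2,3), (3,0), (3,3) — 11 in total.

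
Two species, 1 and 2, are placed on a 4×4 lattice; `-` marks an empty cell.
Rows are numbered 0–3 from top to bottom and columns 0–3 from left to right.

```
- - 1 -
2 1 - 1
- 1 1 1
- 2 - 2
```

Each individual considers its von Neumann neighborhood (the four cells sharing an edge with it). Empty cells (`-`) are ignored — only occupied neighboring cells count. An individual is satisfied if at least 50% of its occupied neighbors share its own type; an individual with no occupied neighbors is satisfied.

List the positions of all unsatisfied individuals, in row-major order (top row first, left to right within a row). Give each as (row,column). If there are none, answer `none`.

(1,0), (3,1), (3,3)

Row 0: (0,2)1 0/0 satisfied
Row 1: (1,0)2 0/1 not · (1,1)1 1/2 satisfied · (1,3)1 1/1 satisfied
Row 2: (2,1)1 2/3 satisfied · (2,2)1 2/2 satisfied · (2,3)1 2/3 satisfied
Row 3: (3,1)2 0/1 not · (3,3)2 0/1 not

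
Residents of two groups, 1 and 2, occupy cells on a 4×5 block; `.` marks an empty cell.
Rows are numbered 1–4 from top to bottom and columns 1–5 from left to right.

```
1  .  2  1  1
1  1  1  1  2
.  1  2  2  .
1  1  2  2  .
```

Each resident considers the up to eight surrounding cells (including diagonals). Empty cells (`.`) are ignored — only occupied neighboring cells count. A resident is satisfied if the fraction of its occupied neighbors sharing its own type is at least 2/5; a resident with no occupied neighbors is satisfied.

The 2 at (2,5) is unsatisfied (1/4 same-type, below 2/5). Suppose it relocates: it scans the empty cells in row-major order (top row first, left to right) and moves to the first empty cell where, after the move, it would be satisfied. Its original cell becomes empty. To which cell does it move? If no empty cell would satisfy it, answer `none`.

Vacating (2,5). Empty cells in order:
  (1,2): 1/5 same-type → still unsatisfied.
  (3,1): 0/5 same-type → still unsatisfied.
  (3,5): 2/3 same-type → satisfied — stop here.

(3,5)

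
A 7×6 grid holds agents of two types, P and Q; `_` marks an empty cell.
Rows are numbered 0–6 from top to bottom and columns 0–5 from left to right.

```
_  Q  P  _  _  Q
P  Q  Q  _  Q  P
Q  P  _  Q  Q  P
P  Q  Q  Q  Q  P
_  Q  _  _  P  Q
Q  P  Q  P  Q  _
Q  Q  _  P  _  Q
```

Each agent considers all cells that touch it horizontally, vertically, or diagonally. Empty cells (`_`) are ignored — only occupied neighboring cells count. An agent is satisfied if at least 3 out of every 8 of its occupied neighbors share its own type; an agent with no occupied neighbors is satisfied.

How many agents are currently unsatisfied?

(0,1)Q 2/4 satisfied
(0,2)P 0/3 not
(0,5)Q 1/2 satisfied
(1,0)P 1/4 not
(1,1)Q 3/6 satisfied
(1,2)Q 3/5 satisfied
(1,4)Q 3/5 satisfied
(1,5)P 1/4 not
(2,0)Q 2/5 satisfied
(2,1)P 2/7 not
(2,3)Q 6/6 satisfied
(2,4)Q 4/7 satisfied
(2,5)P 2/5 satisfied
(3,0)P 1/4 not
(3,1)Q 3/5 satisfied
(3,2)Q 4/5 satisfied
(3,3)Q 4/5 satisfied
(3,4)Q 4/7 satisfied
(3,5)P 2/5 satisfied
(4,1)Q 4/6 satisfied
(4,4)P 2/6 not
(4,5)Q 2/4 satisfied
(5,0)Q 3/4 satisfied
(5,1)P 0/5 not
(5,2)Q 2/5 satisfied
(5,3)P 2/4 satisfied
(5,4)Q 2/5 satisfied
(6,0)Q 2/3 satisfied
(6,1)Q 3/4 satisfied
(6,3)P 1/3 not
(6,5)Q 1/1 satisfied
Unsatisfied: (0,2), (1,0), (1,5), (2,1), (3,0), (4,4), (5,1), (6,3) — 8 in total.

8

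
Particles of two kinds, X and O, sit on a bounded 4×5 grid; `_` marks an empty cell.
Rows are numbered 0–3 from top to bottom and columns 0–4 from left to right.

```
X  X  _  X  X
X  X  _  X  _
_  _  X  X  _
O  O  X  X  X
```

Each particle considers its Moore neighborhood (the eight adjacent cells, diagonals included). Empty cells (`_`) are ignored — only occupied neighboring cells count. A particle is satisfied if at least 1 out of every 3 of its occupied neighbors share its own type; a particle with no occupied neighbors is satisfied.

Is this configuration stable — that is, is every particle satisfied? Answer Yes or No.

Row 0: (0,0)X 3/3 ✓ · (0,1)X 3/3 ✓ · (0,3)X 2/2 ✓ · (0,4)X 2/2 ✓
Row 1: (1,0)X 3/3 ✓ · (1,1)X 4/4 ✓ · (1,3)X 4/4 ✓
Row 2: (2,2)X 5/6 ✓ · (2,3)X 5/5 ✓
Row 3: (3,0)O 1/1 ✓ · (3,1)O 1/3 ✓ · (3,2)X 3/4 ✓ · (3,3)X 4/4 ✓ · (3,4)X 2/2 ✓
All meet the threshold, so the configuration is stable.

Yes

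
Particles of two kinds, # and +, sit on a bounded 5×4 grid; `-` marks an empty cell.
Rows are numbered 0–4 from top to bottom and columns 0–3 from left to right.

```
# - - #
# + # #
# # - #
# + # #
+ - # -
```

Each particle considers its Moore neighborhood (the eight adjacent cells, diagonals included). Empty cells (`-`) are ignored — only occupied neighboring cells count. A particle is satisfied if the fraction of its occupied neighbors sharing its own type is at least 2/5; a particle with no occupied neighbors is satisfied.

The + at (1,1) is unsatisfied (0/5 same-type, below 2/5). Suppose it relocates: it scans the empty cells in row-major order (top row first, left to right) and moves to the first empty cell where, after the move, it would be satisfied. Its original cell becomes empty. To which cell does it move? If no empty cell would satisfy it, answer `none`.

Vacating (1,1). Empty cells in order:
  (0,1): 0/3 same-type → still unsatisfied.
  (0,2): 0/3 same-type → still unsatisfied.
  (2,2): 1/7 same-type → still unsatisfied.
  (4,1): 2/5 same-type → satisfied — stop here.

(4,1)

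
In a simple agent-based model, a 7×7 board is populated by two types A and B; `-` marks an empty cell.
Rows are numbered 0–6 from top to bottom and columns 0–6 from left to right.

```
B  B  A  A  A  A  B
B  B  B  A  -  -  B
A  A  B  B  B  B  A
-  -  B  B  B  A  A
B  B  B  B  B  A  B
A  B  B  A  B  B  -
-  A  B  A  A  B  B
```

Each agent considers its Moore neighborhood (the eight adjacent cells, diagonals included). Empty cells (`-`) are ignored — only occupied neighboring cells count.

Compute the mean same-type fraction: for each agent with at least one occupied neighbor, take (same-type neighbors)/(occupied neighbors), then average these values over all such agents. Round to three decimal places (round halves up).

(0,0)B 3/3
(0,1)B 4/5
(0,2)A 2/5
(0,3)A 3/4
(0,4)A 3/3
(0,5)A 1/3
(0,6)B 1/2
(1,0)B 3/5
(1,1)B 5/8
(1,2)B 4/8
(1,3)A 3/7
(1,6)B 2/4
(2,0)A 1/3
(2,1)A 1/6
(2,2)B 5/7
(2,3)B 6/7
(2,4)B 4/6
(2,5)B 3/6
(2,6)A 2/4
(3,2)B 6/7
(3,3)B 8/8
(3,4)B 6/8
(3,5)A 3/8
(3,6)A 3/5
(4,0)B 2/3
(4,1)B 5/6
(4,2)B 6/7
(4,3)B 7/8
(4,4)B 5/8
(4,5)A 2/7
(4,6)B 1/4
(5,0)A 1/4
(5,1)B 5/7
(5,2)B 5/8
(5,3)A 2/8
(5,4)B 4/8
(5,5)B 5/7
(6,1)A 1/4
(6,2)B 2/5
(6,3)A 2/5
(6,4)A 2/5
(6,5)B 3/4
(6,6)B 2/2
Sum over 43 agents: 3/3 + 4/5 + 2/5 + 3/4 + 3/3 + 1/3 + 1/2 + 3/5 + 5/8 + 4/8 + 3/7 + 2/4 + 1/3 + 1/6 + 5/7 + 6/7 + 4/6 + 3/6 + 2/4 + 6/7 + 8/8 + 6/8 + 3/8 + 3/5 + 2/3 + 5/6 + 6/7 + 7/8 + 5/8 + 2/7 + 1/4 + 1/4 + 5/7 + 5/8 + 2/8 + 4/8 + 5/7 + 1/4 + 2/5 + 2/5 + 2/5 + 3/4 + 2/2 = 7113/280; mean = 7113/280 ÷ 43 = 7113/12040 = 0.590780… → 0.591.

0.591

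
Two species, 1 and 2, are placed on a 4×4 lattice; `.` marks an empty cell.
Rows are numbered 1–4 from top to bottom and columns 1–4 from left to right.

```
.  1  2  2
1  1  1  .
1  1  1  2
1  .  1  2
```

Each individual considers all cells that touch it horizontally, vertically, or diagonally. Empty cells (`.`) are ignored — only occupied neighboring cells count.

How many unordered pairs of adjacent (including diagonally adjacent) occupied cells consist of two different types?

9

Scan each occupied cell's neighbors to the right and below (and the two forward diagonals) so each pair is counted once.
From row 1: 4 unlike of 8 pairs (running 4/8).
From row 2: 1 unlike of 10 pairs (running 5/18).
From row 3: 3 unlike of 10 pairs (running 8/28).
From row 4: 1 unlike of 1 pairs (running 9/29).
Total adjacent occupied pairs: 29; unlike-type pairs: 9.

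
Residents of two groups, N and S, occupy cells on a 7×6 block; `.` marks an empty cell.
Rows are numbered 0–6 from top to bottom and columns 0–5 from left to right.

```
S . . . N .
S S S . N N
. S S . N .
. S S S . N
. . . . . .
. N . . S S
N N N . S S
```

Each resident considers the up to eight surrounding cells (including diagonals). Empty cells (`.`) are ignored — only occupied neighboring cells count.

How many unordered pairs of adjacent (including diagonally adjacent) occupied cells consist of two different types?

1

Scan each occupied cell's neighbors to the right and below (and the two forward diagonals) so each pair is counted once.
From row 0: 0 unlike of 4 pairs (running 0/4).
From row 1: 0 unlike of 10 pairs (running 0/14).
From row 2: 1 unlike of 8 pairs (running 1/22).
From row 3: 0 unlike of 2 pairs (running 1/24).
From row 5: 0 unlike of 8 pairs (running 1/32).
From row 6: 0 unlike of 3 pairs (running 1/35).
Total adjacent occupied pairs: 35; unlike-type pairs: 1.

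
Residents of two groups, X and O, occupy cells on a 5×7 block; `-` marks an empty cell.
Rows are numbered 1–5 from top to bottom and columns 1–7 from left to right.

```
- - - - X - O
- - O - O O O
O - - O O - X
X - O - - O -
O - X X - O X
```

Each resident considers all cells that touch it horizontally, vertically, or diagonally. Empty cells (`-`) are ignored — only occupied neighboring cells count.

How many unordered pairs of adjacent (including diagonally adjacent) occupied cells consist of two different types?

11

Scan each occupied cell's neighbors to the right and below (and the two forward diagonals) so each pair is counted once.
Row 1: X(1,5)–O(2,5)≠ X(1,5)–O(2,6)≠ O(1,7)–O(2,7)= O(1,7)–O(2,6)=  → 2/4 unlike.
Row 2: O(2,3)–O(3,4)= O(2,5)–O(2,6)= O(2,5)–O(3,5)= O(2,5)–O(3,4)= O(2,6)–O(2,7)= O(2,6)–X(3,7)≠ O(2,6)–O(3,5)= O(2,7)–X(3,7)≠  → 2/8 unlike.
Row 3: O(3,1)–X(4,1)≠ O(3,4)–O(3,5)= O(3,4)–O(4,3)= O(3,5)–O(4,6)= X(3,7)–O(4,6)≠  → 2/5 unlike.
Row 4: X(4,1)–O(5,1)≠ O(4,3)–X(5,3)≠ O(4,3)–X(5,4)≠ O(4,6)–O(5,6)= O(4,6)–X(5,7)≠  → 4/5 unlike.
Row 5: X(5,3)–X(5,4)= O(5,6)–X(5,7)≠  → 1/2 unlike.
Total adjacent occupied pairs: 24; unlike-type pairs: 11.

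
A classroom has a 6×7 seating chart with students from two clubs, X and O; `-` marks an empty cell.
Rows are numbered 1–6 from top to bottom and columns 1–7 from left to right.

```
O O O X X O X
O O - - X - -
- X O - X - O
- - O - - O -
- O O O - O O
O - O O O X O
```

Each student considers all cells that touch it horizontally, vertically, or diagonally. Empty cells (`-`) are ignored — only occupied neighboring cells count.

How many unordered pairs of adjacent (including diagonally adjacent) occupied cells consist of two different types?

Scan each occupied cell's neighbors to the right and below (and the two forward diagonals) so each pair is counted once.
From row 1: 4 unlike of 14 pairs (running 4/14).
From row 2: 2 unlike of 5 pairs (running 6/19).
From row 3: 3 unlike of 5 pairs (running 9/24).
From row 4: 0 unlike of 5 pairs (running 9/29).
From row 5: 2 unlike of 15 pairs (running 11/44).
From row 6: 2 unlike of 4 pairs (running 13/48).
Total adjacent occupied pairs: 48; unlike-type pairs: 13.

13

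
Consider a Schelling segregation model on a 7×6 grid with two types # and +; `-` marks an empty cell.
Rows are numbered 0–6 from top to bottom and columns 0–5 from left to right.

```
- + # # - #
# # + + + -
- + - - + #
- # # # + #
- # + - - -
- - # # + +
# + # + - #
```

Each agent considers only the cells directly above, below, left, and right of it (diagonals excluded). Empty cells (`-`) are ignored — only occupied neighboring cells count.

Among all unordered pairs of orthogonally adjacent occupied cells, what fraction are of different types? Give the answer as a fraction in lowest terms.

19/32

Scan each occupied cell's neighbors to the right and below so each pair is counted once.
From row 0: 4 unlike of 5 pairs (running 4/5).
From row 1: 2 unlike of 6 pairs (running 6/11).
From row 2: 2 unlike of 4 pairs (running 8/15).
From row 3: 3 unlike of 6 pairs (running 11/21).
From row 4: 2 unlike of 2 pairs (running 13/23).
From row 5: 3 unlike of 6 pairs (running 16/29).
From row 6: 3 unlike of 3 pairs (running 19/32).
Total adjacent occupied pairs: 32; unlike-type pairs: 19.
19/32 is already in lowest terms.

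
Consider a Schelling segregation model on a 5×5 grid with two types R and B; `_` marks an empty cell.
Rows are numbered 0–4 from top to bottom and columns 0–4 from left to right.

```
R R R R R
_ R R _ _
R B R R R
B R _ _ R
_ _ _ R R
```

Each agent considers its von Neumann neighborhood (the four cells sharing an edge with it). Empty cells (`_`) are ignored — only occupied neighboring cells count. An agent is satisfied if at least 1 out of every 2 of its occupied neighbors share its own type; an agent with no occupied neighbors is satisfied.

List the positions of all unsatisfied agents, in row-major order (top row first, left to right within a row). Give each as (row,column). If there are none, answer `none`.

(0,0)R 1/1 ✓
(0,1)R 3/3 ✓
(0,2)R 3/3 ✓
(0,3)R 2/2 ✓
(0,4)R 1/1 ✓
(1,1)R 2/3 ✓
(1,2)R 3/3 ✓
(2,0)R 0/2 ✗
(2,1)B 0/4 ✗
(2,2)R 2/3 ✓
(2,3)R 2/2 ✓
(2,4)R 2/2 ✓
(3,0)B 0/2 ✗
(3,1)R 0/2 ✗
(3,4)R 2/2 ✓
(4,3)R 1/1 ✓
(4,4)R 2/2 ✓

(2,0), (2,1), (3,0), (3,1)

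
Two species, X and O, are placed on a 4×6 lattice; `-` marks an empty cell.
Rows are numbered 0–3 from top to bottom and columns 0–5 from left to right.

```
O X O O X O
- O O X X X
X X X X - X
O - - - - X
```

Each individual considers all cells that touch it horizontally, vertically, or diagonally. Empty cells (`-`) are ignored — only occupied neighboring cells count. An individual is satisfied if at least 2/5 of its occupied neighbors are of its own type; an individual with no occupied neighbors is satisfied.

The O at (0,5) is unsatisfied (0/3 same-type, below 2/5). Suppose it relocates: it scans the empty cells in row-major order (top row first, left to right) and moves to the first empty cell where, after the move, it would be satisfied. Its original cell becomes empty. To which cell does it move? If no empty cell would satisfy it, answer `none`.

Vacating (0,5). Empty cells in order:
  (1,0): 2/5 same-type → satisfied — stop here.

(1,0)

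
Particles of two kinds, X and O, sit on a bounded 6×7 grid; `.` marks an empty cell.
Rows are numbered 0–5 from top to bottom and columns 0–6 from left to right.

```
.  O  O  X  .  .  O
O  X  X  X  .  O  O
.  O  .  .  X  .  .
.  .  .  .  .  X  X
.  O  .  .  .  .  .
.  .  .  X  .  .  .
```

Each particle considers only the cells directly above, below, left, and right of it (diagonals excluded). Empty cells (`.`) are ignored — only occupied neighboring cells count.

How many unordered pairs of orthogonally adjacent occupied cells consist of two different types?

Scan each occupied cell's neighbors to the right and below so each pair is counted once.
From row 0: 3 unlike of 6 pairs (running 3/6).
From row 1: 2 unlike of 5 pairs (running 5/11).
From row 3: 0 unlike of 1 pairs (running 5/12).
Total adjacent occupied pairs: 12; unlike-type pairs: 5.

5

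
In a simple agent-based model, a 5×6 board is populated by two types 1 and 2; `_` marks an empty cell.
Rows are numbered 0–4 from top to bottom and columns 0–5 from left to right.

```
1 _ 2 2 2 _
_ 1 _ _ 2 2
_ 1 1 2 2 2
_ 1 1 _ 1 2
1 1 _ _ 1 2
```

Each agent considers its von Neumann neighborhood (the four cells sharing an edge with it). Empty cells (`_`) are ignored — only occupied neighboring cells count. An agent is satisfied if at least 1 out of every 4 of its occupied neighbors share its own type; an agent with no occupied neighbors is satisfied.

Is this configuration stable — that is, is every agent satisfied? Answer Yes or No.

Yes

(0,0)1 0/0 ✓
(0,2)2 1/1 ✓
(0,3)2 2/2 ✓
(0,4)2 2/2 ✓
(1,1)1 1/1 ✓
(1,4)2 3/3 ✓
(1,5)2 2/2 ✓
(2,1)1 3/3 ✓
(2,2)1 2/3 ✓
(2,3)2 1/2 ✓
(2,4)2 3/4 ✓
(2,5)2 3/3 ✓
(3,1)1 3/3 ✓
(3,2)1 2/2 ✓
(3,4)1 1/3 ✓
(3,5)2 2/3 ✓
(4,0)1 1/1 ✓
(4,1)1 2/2 ✓
(4,4)1 1/2 ✓
(4,5)2 1/2 ✓
All meet the threshold, so the configuration is stable.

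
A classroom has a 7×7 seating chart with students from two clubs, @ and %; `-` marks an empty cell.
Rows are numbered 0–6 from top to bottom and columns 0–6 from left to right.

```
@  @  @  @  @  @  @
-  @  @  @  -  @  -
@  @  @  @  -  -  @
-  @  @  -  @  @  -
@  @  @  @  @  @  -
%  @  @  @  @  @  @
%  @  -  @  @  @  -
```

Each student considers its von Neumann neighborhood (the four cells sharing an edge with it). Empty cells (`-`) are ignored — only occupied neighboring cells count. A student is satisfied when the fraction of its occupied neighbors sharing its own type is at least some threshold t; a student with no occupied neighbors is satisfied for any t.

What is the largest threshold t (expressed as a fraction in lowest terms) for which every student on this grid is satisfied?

1/3

Row 0: (0,0)@ 1/1 · (0,1)@ 3/3 · (0,2)@ 3/3 · (0,3)@ 3/3 · (0,4)@ 2/2 · (0,5)@ 3/3 · (0,6)@ 1/1
Row 1: (1,1)@ 3/3 · (1,2)@ 4/4 · (1,3)@ 3/3 · (1,5)@ 1/1
Row 2: (2,0)@ 1/1 · (2,1)@ 4/4 · (2,2)@ 4/4 · (2,3)@ 2/2 · (2,6)@ — no occupied neighbors
Row 3: (3,1)@ 3/3 · (3,2)@ 3/3 · (3,4)@ 2/2 · (3,5)@ 2/2
Row 4: (4,0)@ 1/2 · (4,1)@ 4/4 · (4,2)@ 4/4 · (4,3)@ 3/3 · (4,4)@ 4/4 · (4,5)@ 3/3
Row 5: (5,0)% 1/3 · (5,1)@ 3/4 · (5,2)@ 3/3 · (5,3)@ 4/4 · (5,4)@ 4/4 · (5,5)@ 4/4 · (5,6)@ 1/1
Row 6: (6,0)% 1/2 · (6,1)@ 1/2 · (6,3)@ 2/2 · (6,4)@ 3/3 · (6,5)@ 2/2
The smallest same-type fraction is 1/3 at (5,0), which reduces to 1/3. Any threshold above that leaves this student unsatisfied.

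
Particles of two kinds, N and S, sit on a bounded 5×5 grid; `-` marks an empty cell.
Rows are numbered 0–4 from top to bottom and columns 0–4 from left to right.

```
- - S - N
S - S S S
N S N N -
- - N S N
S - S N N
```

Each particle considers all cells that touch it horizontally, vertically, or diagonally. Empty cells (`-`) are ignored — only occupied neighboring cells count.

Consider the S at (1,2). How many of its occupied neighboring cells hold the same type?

Occupied neighbors of (1,2): (0,2)=S, (1,3)=S, (2,1)=S, (2,2)=N, (2,3)=N.
Same type (S): 3 of 5.

3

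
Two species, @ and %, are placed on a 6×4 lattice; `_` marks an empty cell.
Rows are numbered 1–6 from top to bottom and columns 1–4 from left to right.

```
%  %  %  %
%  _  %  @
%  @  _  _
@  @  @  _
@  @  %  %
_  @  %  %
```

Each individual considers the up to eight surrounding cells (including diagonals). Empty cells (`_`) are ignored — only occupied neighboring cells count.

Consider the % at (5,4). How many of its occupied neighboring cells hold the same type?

Occupied neighbors of (5,4): (4,3)=@, (5,3)=%, (6,3)=%, (6,4)=%.
Same type (%): 3 of 4.

3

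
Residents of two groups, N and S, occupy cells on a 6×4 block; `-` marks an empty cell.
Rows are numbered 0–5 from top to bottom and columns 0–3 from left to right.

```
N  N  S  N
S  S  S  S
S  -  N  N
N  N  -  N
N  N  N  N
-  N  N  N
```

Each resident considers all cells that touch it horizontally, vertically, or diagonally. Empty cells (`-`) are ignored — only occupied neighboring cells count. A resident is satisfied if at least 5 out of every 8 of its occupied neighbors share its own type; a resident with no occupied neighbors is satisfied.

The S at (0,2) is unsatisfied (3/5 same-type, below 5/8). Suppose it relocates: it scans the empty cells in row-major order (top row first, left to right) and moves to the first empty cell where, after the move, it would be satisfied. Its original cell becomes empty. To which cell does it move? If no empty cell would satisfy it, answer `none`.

Vacating (0,2). Empty cells in order:
  (2,1): 4/7 same-type → still unsatisfied.
  (3,2): 0/7 same-type → still unsatisfied.
  (5,0): 0/3 same-type → still unsatisfied.

none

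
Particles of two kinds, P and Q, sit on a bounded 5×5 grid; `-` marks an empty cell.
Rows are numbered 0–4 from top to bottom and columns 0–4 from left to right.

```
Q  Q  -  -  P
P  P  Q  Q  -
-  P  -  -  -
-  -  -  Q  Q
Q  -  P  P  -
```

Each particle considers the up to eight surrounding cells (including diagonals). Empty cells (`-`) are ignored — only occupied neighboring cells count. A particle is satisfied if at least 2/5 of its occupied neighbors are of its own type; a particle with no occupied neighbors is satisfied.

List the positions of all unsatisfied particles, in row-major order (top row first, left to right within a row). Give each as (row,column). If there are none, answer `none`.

(0,0), (0,4), (3,3), (4,3)

Row 0: (0,0)Q 1/3 not · (0,1)Q 2/4 satisfied · (0,4)P 0/1 not
Row 1: (1,0)P 2/4 satisfied · (1,1)P 2/5 satisfied · (1,2)Q 2/4 satisfied · (1,3)Q 1/2 satisfied
Row 2: (2,1)P 2/3 satisfied
Row 3: (3,3)Q 1/3 not · (3,4)Q 1/2 satisfied
Row 4: (4,0)Q 0/0 satisfied · (4,2)P 1/2 satisfied · (4,3)P 1/3 not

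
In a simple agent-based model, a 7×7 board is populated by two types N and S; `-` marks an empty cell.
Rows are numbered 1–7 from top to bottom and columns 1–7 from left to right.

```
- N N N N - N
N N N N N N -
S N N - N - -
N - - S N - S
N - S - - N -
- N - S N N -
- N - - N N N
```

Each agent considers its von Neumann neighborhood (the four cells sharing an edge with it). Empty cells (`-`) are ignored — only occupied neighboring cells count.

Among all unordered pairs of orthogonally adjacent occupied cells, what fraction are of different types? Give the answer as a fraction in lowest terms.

Scan each occupied cell's neighbors to the right and below so each pair is counted once.
From row 1: 0 unlike of 7 pairs (running 0/7).
From row 2: 1 unlike of 9 pairs (running 1/16).
From row 3: 2 unlike of 4 pairs (running 3/20).
From row 4: 1 unlike of 2 pairs (running 4/22).
From row 5: 0 unlike of 1 pairs (running 4/23).
From row 6: 1 unlike of 5 pairs (running 5/28).
From row 7: 0 unlike of 2 pairs (running 5/30).
Total adjacent occupied pairs: 30; unlike-type pairs: 5.
5/30 reduces to 1/6.

1/6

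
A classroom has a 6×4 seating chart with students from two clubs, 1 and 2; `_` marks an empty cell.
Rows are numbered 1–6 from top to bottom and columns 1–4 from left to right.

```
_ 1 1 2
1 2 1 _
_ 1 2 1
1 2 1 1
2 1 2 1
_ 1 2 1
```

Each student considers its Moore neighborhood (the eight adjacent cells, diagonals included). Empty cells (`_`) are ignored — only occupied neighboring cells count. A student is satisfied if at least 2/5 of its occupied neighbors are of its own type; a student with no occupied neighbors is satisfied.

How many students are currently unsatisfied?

8

(1,2)1 3/4 satisfied
(1,3)1 2/4 satisfied
(1,4)2 0/2 not
(2,1)1 2/3 satisfied
(2,2)2 1/6 not
(2,3)1 4/7 satisfied
(3,2)1 4/7 satisfied
(3,3)2 2/7 not
(3,4)1 3/4 satisfied
(4,1)1 2/4 satisfied
(4,2)2 3/7 satisfied
(4,3)1 5/8 satisfied
(4,4)1 3/5 satisfied
(5,1)2 1/4 not
(5,2)1 3/7 satisfied
(5,3)2 2/8 not
(5,4)1 3/5 satisfied
(6,2)1 1/4 not
(6,3)2 1/5 not
(6,4)1 1/3 not
Unsatisfied: (1,4), (2,2), (3,3), (5,1), (5,3), (6,2), (6,3), (6,4) — 8 in total.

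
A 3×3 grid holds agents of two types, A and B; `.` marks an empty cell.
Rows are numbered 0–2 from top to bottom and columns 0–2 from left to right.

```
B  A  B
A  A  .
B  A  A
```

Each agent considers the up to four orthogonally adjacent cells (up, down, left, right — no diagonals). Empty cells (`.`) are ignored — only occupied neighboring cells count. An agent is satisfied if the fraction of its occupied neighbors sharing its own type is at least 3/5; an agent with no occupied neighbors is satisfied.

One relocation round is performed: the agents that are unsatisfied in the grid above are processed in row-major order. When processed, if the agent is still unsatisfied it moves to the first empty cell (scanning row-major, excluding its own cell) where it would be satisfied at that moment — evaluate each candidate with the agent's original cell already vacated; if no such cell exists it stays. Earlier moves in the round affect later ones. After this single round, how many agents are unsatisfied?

3

Initially unsatisfied (in order): (0,0), (0,1), (0,2), (1,0), (2,0).
  (0,0): no empty cell satisfies it; stays.
  (0,1) → (1,2).
  (0,2): no empty cell satisfies it; stays.
  (1,0): no empty cell satisfies it; stays.
  (2,0) → (0,1).
Resulting grid:
B B B
A A A
. A A
Unsatisfied now: (0,0), (0,2), (1,0).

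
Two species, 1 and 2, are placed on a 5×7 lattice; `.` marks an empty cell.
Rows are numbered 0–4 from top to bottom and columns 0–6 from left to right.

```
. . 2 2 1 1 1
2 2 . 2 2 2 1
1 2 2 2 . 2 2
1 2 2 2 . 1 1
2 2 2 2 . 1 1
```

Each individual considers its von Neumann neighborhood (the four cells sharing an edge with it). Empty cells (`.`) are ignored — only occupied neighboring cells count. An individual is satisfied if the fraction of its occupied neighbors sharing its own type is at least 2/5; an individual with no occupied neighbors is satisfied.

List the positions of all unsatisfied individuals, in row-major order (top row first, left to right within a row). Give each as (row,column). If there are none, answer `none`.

(0,4), (1,6), (2,0), (2,6), (3,0)

(0,2)2 1/1 satisfied
(0,3)2 2/3 satisfied
(0,4)1 1/3 not
(0,5)1 2/3 satisfied
(0,6)1 2/2 satisfied
(1,0)2 1/2 satisfied
(1,1)2 2/2 satisfied
(1,3)2 3/3 satisfied
(1,4)2 2/3 satisfied
(1,5)2 2/4 satisfied
(1,6)1 1/3 not
(2,0)1 1/3 not
(2,1)2 3/4 satisfied
(2,2)2 3/3 satisfied
(2,3)2 3/3 satisfied
(2,5)2 2/3 satisfied
(2,6)2 1/3 not
(3,0)1 1/3 not
(3,1)2 3/4 satisfied
(3,2)2 4/4 satisfied
(3,3)2 3/3 satisfied
(3,5)1 2/3 satisfied
(3,6)1 2/3 satisfied
(4,0)2 1/2 satisfied
(4,1)2 3/3 satisfied
(4,2)2 3/3 satisfied
(4,3)2 2/2 satisfied
(4,5)1 2/2 satisfied
(4,6)1 2/2 satisfied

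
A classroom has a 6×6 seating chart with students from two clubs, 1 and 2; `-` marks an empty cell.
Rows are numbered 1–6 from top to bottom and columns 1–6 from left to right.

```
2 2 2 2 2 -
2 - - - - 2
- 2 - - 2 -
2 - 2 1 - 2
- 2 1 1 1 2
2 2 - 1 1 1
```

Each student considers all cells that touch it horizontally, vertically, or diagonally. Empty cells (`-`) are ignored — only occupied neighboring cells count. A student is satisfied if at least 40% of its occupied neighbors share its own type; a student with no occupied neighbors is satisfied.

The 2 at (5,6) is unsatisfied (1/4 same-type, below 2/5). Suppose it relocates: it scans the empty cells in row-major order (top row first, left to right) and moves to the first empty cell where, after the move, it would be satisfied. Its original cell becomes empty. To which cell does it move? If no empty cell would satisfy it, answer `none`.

(1,6)

Vacating (5,6). Empty cells in order:
  (1,6): 2/2 same-type → satisfied — stop here.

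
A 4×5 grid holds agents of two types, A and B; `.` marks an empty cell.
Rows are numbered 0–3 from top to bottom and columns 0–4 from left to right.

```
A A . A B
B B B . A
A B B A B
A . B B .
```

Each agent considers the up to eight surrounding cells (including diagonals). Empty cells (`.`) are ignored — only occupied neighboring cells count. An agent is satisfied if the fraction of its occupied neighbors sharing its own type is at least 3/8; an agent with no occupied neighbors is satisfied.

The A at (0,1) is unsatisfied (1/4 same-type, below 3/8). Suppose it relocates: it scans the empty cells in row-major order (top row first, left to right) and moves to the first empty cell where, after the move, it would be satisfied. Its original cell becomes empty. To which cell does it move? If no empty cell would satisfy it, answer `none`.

Vacating (0,1). Empty cells in order:
  (0,2): 1/3 same-type → still unsatisfied.
  (1,3): 3/7 same-type → satisfied — stop here.

(1,3)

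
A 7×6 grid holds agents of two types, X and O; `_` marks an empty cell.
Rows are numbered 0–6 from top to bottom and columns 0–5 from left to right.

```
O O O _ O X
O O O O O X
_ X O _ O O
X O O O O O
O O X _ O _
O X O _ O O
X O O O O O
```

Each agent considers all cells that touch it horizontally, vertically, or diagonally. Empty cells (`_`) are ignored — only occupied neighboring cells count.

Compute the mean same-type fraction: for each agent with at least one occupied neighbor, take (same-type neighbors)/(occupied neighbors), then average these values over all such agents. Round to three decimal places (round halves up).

0.714

Row 0: (0,0)O 3/3 · (0,1)O 5/5 · (0,2)O 4/4 · (0,4)O 2/4 · (0,5)X 1/3
Row 1: (1,0)O 3/4 · (1,1)O 6/7 · (1,2)O 5/6 · (1,3)O 6/6 · (1,4)O 4/6 · (1,5)X 1/5
Row 2: (2,1)X 1/7 · (2,2)O 6/7 · (2,4)O 6/7 · (2,5)O 4/5
Row 3: (3,0)X 1/4 · (3,1)O 4/7 · (3,2)O 4/6 · (3,3)O 5/6 · (3,4)O 5/5 · (3,5)O 4/4
Row 4: (4,0)O 3/5 · (4,1)O 5/8 · (4,2)X 1/6 · (4,4)O 5/5
Row 5: (5,0)O 3/5 · (5,1)X 2/8 · (5,2)O 4/6 · (5,4)O 5/5 · (5,5)O 4/4
Row 6: (6,0)X 1/3 · (6,1)O 3/5 · (6,2)O 3/4 · (6,3)O 4/4 · (6,4)O 4/4 · (6,5)O 3/3
Sum over 36 agents: 3/3 + 5/5 + 4/4 + 2/4 + 1/3 + 3/4 + 6/7 + 5/6 + 6/6 + 4/6 + 1/5 + 1/7 + 6/7 + 6/7 + 4/5 + 1/4 + 4/7 + 4/6 + 5/6 + 5/5 + 4/4 + 3/5 + 5/8 + 1/6 + 5/5 + 3/5 + 2/8 + 4/6 + 5/5 + 4/4 + 1/3 + 3/5 + 3/4 + 4/4 + 4/4 + 3/3 = 7199/280; mean = 7199/280 ÷ 36 = 7199/10080 = 0.714186… → 0.714.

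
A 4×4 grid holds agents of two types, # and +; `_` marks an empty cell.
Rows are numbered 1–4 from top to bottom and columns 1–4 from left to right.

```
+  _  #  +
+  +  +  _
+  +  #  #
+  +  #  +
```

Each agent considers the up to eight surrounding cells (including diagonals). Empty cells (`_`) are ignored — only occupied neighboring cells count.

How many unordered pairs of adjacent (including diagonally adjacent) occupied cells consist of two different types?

Scan each occupied cell's neighbors to the right and below (and the two forward diagonals) so each pair is counted once.
Row 1: +(1,1)–+(2,1)= +(1,1)–+(2,2)= #(1,3)–+(1,4)≠ #(1,3)–+(2,3)≠ #(1,3)–+(2,2)≠ +(1,4)–+(2,3)=  → 3/6 unlike.
Row 2: +(2,1)–+(2,2)= +(2,1)–+(3,1)= +(2,1)–+(3,2)= +(2,2)–+(2,3)= +(2,2)–+(3,2)= +(2,2)–#(3,3)≠ +(2,2)–+(3,1)= +(2,3)–#(3,3)≠ +(2,3)–#(3,4)≠ +(2,3)–+(3,2)=  → 3/10 unlike.
Row 3: +(3,1)–+(3,2)= +(3,1)–+(4,1)= +(3,1)–+(4,2)= +(3,2)–#(3,3)≠ +(3,2)–+(4,2)= +(3,2)–#(4,3)≠ +(3,2)–+(4,1)= #(3,3)–#(3,4)= #(3,3)–#(4,3)= #(3,3)–+(4,4)≠ #(3,3)–+(4,2)≠ #(3,4)–+(4,4)≠ #(3,4)–#(4,3)=  → 5/13 unlike.
Row 4: +(4,1)–+(4,2)= +(4,2)–#(4,3)≠ #(4,3)–+(4,4)≠  → 2/3 unlike.
Total adjacent occupied pairs: 32; unlike-type pairs: 13.

13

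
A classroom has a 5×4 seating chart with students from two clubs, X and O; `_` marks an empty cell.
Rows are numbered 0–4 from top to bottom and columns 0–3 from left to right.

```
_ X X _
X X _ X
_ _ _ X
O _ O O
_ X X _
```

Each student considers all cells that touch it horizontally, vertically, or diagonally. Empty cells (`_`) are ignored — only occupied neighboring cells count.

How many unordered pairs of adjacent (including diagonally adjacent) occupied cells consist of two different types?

Scan each occupied cell's neighbors to the right and below (and the two forward diagonals) so each pair is counted once.
Row 0: X(0,1)–X(0,2)= X(0,1)–X(1,1)= X(0,1)–X(1,0)= X(0,2)–X(1,3)= X(0,2)–X(1,1)=  → 0/5 unlike.
Row 1: X(1,0)–X(1,1)= X(1,3)–X(2,3)=  → 0/2 unlike.
Row 2: X(2,3)–O(3,3)≠ X(2,3)–O(3,2)≠  → 2/2 unlike.
Row 3: O(3,0)–X(4,1)≠ O(3,2)–O(3,3)= O(3,2)–X(4,2)≠ O(3,2)–X(4,1)≠ O(3,3)–X(4,2)≠  → 4/5 unlike.
Row 4: X(4,1)–X(4,2)=  → 0/1 unlike.
Total adjacent occupied pairs: 15; unlike-type pairs: 6.

6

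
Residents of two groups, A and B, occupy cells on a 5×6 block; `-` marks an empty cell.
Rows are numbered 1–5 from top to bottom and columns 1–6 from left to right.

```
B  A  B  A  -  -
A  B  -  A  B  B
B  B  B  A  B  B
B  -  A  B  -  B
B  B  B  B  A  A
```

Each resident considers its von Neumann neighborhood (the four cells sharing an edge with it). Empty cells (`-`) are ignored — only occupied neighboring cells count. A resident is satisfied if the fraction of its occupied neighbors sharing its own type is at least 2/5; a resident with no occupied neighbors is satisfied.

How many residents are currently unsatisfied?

9

(1,1)B 0/2 not
(1,2)A 0/3 not
(1,3)B 0/2 not
(1,4)A 1/2 satisfied
(2,1)A 0/3 not
(2,2)B 1/3 not
(2,4)A 2/3 satisfied
(2,5)B 2/3 satisfied
(2,6)B 2/2 satisfied
(3,1)B 2/3 satisfied
(3,2)B 3/3 satisfied
(3,3)B 1/3 not
(3,4)A 1/4 not
(3,5)B 2/3 satisfied
(3,6)B 3/3 satisfied
(4,1)B 2/2 satisfied
(4,3)A 0/3 not
(4,4)B 1/3 not
(4,6)B 1/2 satisfied
(5,1)B 2/2 satisfied
(5,2)B 2/2 satisfied
(5,3)B 2/3 satisfied
(5,4)B 2/3 satisfied
(5,5)A 1/2 satisfied
(5,6)A 1/2 satisfied
Unsatisfied: (1,1), (1,2), (1,3), (2,1), (2,2), (3,3), (3,4), (4,3), (4,4) — 9 in total.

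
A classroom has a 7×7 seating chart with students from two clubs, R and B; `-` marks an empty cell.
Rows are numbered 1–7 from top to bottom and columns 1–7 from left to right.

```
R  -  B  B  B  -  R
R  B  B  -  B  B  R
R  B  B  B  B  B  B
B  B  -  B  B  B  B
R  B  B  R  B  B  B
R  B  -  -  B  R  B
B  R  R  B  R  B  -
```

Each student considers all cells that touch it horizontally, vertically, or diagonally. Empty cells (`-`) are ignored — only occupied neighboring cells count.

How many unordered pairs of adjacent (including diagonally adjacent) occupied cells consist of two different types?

36

Scan each occupied cell's neighbors to the right and below (and the two forward diagonals) so each pair is counted once.
Row 1: R(1,1)–R(2,1)= R(1,1)–B(2,2)≠ B(1,3)–B(1,4)= B(1,3)–B(2,3)= B(1,3)–B(2,2)= B(1,4)–B(1,5)= B(1,4)–B(2,5)= B(1,4)–B(2,3)= B(1,5)–B(2,5)= B(1,5)–B(2,6)= R(1,7)–R(2,7)= R(1,7)–B(2,6)≠  → 2/12 unlike.
Row 2: R(2,1)–B(2,2)≠ R(2,1)–R(3,1)= R(2,1)–B(3,2)≠ B(2,2)–B(2,3)= B(2,2)–B(3,2)= B(2,2)–B(3,3)= B(2,2)–R(3,1)≠ B(2,3)–B(3,3)= B(2,3)–B(3,4)= B(2,3)–B(3,2)= B(2,5)–B(2,6)= B(2,5)–B(3,5)= B(2,5)–B(3,6)= B(2,5)–B(3,4)= B(2,6)–R(2,7)≠ B(2,6)–B(3,6)= B(2,6)–B(3,7)= B(2,6)–B(3,5)= R(2,7)–B(3,7)≠ R(2,7)–B(3,6)≠  → 6/20 unlike.
Row 3: R(3,1)–B(3,2)≠ R(3,1)–B(4,1)≠ R(3,1)–B(4,2)≠ B(3,2)–B(3,3)= B(3,2)–B(4,2)= B(3,2)–B(4,1)= B(3,3)–B(3,4)= B(3,3)–B(4,4)= B(3,3)–B(4,2)= B(3,4)–B(3,5)= B(3,4)–B(4,4)= B(3,4)–B(4,5)= B(3,5)–B(3,6)= B(3,5)–B(4,5)= B(3,5)–B(4,6)= B(3,5)–B(4,4)= B(3,6)–B(3,7)= B(3,6)–B(4,6)= B(3,6)–B(4,7)= B(3,6)–B(4,5)= B(3,7)–B(4,7)= B(3,7)–B(4,6)=  → 3/22 unlike.
Row 4: B(4,1)–B(4,2)= B(4,1)–R(5,1)≠ B(4,1)–B(5,2)= B(4,2)–B(5,2)= B(4,2)–B(5,3)= B(4,2)–R(5,1)≠ B(4,4)–B(4,5)= B(4,4)–R(5,4)≠ B(4,4)–B(5,5)= B(4,4)–B(5,3)= B(4,5)–B(4,6)= B(4,5)–B(5,5)= B(4,5)–B(5,6)= B(4,5)–R(5,4)≠ B(4,6)–B(4,7)= B(4,6)–B(5,6)= B(4,6)–B(5,7)= B(4,6)–B(5,5)= B(4,7)–B(5,7)= B(4,7)–B(5,6)=  → 4/20 unlike.
Row 5: R(5,1)–B(5,2)≠ R(5,1)–R(6,1)= R(5,1)–B(6,2)≠ B(5,2)–B(5,3)= B(5,2)–B(6,2)= B(5,2)–R(6,1)≠ B(5,3)–R(5,4)≠ B(5,3)–B(6,2)= R(5,4)–B(5,5)≠ R(5,4)–B(6,5)≠ B(5,5)–B(5,6)= B(5,5)–B(6,5)= B(5,5)–R(6,6)≠ B(5,6)–B(5,7)= B(5,6)–R(6,6)≠ B(5,6)–B(6,7)= B(5,6)–B(6,5)= B(5,7)–B(6,7)= B(5,7)–R(6,6)≠  → 9/19 unlike.
Row 6: R(6,1)–B(6,2)≠ R(6,1)–B(7,1)≠ R(6,1)–R(7,2)= B(6,2)–R(7,2)≠ B(6,2)–R(7,3)≠ B(6,2)–B(7,1)= B(6,5)–R(6,6)≠ B(6,5)–R(7,5)≠ B(6,5)–B(7,6)= B(6,5)–B(7,4)= R(6,6)–B(6,7)≠ R(6,6)–B(7,6)≠ R(6,6)–R(7,5)= B(6,7)–B(7,6)=  → 8/14 unlike.
Row 7: B(7,1)–R(7,2)≠ R(7,2)–R(7,3)= R(7,3)–B(7,4)≠ B(7,4)–R(7,5)≠ R(7,5)–B(7,6)≠  → 4/5 unlike.
Total adjacent occupied pairs: 112; unlike-type pairs: 36.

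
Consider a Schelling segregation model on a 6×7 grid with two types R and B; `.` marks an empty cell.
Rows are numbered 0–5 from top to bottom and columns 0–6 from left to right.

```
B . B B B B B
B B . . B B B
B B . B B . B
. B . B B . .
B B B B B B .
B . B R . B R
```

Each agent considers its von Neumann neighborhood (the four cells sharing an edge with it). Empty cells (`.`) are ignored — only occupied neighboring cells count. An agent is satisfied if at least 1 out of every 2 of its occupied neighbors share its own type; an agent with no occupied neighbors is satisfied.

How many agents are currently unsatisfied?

Row 0: (0,0)B 1/1 ok · (0,2)B 1/1 ok · (0,3)B 2/2 ok · (0,4)B 3/3 ok · (0,5)B 3/3 ok · (0,6)B 2/2 ok
Row 1: (1,0)B 3/3 ok · (1,1)B 2/2 ok · (1,4)B 3/3 ok · (1,5)B 3/3 ok · (1,6)B 3/3 ok
Row 2: (2,0)B 2/2 ok · (2,1)B 3/3 ok · (2,3)B 2/2 ok · (2,4)B 3/3 ok · (2,6)B 1/1 ok
Row 3: (3,1)B 2/2 ok · (3,3)B 3/3 ok · (3,4)B 3/3 ok
Row 4: (4,0)B 2/2 ok · (4,1)B 3/3 ok · (4,2)B 3/3 ok · (4,3)B 3/4 ok · (4,4)B 3/3 ok · (4,5)B 2/2 ok
Row 5: (5,0)B 1/1 ok · (5,2)B 1/2 ok · (5,3)R 0/2 unhappy · (5,5)B 1/2 ok · (5,6)R 0/1 unhappy
Unsatisfied: (5,3), (5,6) — 2 in total.

2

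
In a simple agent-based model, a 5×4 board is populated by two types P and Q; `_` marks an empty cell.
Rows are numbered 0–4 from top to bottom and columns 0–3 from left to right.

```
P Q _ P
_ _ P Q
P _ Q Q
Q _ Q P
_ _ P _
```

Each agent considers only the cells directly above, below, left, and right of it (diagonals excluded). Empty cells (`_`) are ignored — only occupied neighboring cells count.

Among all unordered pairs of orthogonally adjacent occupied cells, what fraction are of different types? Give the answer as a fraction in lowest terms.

8/11

Scan each occupied cell's neighbors to the right and below so each pair is counted once.
Row 0: P(0,0)–Q(0,1)≠ P(0,3)–Q(1,3)≠  → 2/2 unlike.
Row 1: P(1,2)–Q(1,3)≠ P(1,2)–Q(2,2)≠ Q(1,3)–Q(2,3)=  → 2/3 unlike.
Row 2: P(2,0)–Q(3,0)≠ Q(2,2)–Q(2,3)= Q(2,2)–Q(3,2)= Q(2,3)–P(3,3)≠  → 2/4 unlike.
Row 3: Q(3,2)–P(3,3)≠ Q(3,2)–P(4,2)≠  → 2/2 unlike.
Total adjacent occupied pairs: 11; unlike-type pairs: 8.
8/11 is already in lowest terms.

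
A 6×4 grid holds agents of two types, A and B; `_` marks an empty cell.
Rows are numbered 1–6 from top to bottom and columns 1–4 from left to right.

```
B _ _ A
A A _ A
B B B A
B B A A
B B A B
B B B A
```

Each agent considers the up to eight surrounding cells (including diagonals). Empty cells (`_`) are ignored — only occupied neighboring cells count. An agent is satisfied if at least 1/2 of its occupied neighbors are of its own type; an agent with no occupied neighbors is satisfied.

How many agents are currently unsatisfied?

8

(1,1)B 0/2 ✗
(1,4)A 1/1 ✓
(2,1)A 1/4 ✗
(2,2)A 1/5 ✗
(2,4)A 2/3 ✓
(3,1)B 3/5 ✓
(3,2)B 4/7 ✓
(3,3)B 2/7 ✗
(3,4)A 3/4 ✓
(4,1)B 5/5 ✓
(4,2)B 6/8 ✓
(4,3)A 3/8 ✗
(4,4)A 3/5 ✓
(5,1)B 5/5 ✓
(5,2)B 6/8 ✓
(5,3)A 3/8 ✗
(5,4)B 1/5 ✗
(6,1)B 3/3 ✓
(6,2)B 4/5 ✓
(6,3)B 3/5 ✓
(6,4)A 1/3 ✗
Unsatisfied: (1,1), (2,1), (2,2), (3,3), (4,3), (5,3), (5,4), (6,4) — 8 in total.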